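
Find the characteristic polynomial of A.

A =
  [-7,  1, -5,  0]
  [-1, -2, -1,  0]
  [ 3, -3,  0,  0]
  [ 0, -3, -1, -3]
x^4 + 12*x^3 + 54*x^2 + 108*x + 81

Expanding det(x·I − A) (e.g. by cofactor expansion or by noting that A is similar to its Jordan form J, which has the same characteristic polynomial as A) gives
  χ_A(x) = x^4 + 12*x^3 + 54*x^2 + 108*x + 81
which factors as (x + 3)^4. The eigenvalues (with algebraic multiplicities) are λ = -3 with multiplicity 4.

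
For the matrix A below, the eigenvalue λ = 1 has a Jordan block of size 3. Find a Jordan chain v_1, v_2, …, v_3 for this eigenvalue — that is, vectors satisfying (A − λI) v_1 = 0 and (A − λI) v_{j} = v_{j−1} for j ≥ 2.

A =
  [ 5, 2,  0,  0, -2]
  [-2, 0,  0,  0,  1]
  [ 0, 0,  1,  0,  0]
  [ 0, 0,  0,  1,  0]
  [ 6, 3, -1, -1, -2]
A Jordan chain for λ = 1 of length 3:
v_1 = (2, -1, 0, 0, 3)ᵀ
v_2 = (0, 0, 0, 0, -1)ᵀ
v_3 = (0, 0, 1, 0, 0)ᵀ

Let N = A − (1)·I. We want v_3 with N^3 v_3 = 0 but N^2 v_3 ≠ 0; then v_{j-1} := N · v_j for j = 3, …, 2.

Pick v_3 = (0, 0, 1, 0, 0)ᵀ.
Then v_2 = N · v_3 = (0, 0, 0, 0, -1)ᵀ.
Then v_1 = N · v_2 = (2, -1, 0, 0, 3)ᵀ.

Sanity check: (A − (1)·I) v_1 = (0, 0, 0, 0, 0)ᵀ = 0. ✓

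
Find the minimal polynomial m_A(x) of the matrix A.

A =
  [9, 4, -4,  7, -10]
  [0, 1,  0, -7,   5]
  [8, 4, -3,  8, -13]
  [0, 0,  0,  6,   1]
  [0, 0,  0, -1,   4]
x^4 - 16*x^3 + 90*x^2 - 200*x + 125

The characteristic polynomial is χ_A(x) = (x - 5)^3*(x - 1)^2, so the eigenvalues are known. The minimal polynomial is
  m_A(x) = Π_λ (x − λ)^{k_λ}
where k_λ is the size of the *largest* Jordan block for λ (equivalently, the smallest k with (A − λI)^k v = 0 for every generalised eigenvector v of λ).

  λ = 1: largest Jordan block has size 1, contributing (x − 1)
  λ = 5: largest Jordan block has size 3, contributing (x − 5)^3

So m_A(x) = (x - 5)^3*(x - 1) = x^4 - 16*x^3 + 90*x^2 - 200*x + 125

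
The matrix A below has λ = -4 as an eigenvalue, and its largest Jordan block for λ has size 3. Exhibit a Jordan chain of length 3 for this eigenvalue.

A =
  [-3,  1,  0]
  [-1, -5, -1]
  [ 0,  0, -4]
A Jordan chain for λ = -4 of length 3:
v_1 = (-1, 1, 0)ᵀ
v_2 = (0, -1, 0)ᵀ
v_3 = (0, 0, 1)ᵀ

Let N = A − (-4)·I. We want v_3 with N^3 v_3 = 0 but N^2 v_3 ≠ 0; then v_{j-1} := N · v_j for j = 3, …, 2.

Pick v_3 = (0, 0, 1)ᵀ.
Then v_2 = N · v_3 = (0, -1, 0)ᵀ.
Then v_1 = N · v_2 = (-1, 1, 0)ᵀ.

Sanity check: (A − (-4)·I) v_1 = (0, 0, 0)ᵀ = 0. ✓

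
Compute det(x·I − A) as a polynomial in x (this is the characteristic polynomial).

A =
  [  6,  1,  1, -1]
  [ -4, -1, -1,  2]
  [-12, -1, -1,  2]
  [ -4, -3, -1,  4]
x^4 - 8*x^3 + 24*x^2 - 32*x + 16

Expanding det(x·I − A) (e.g. by cofactor expansion or by noting that A is similar to its Jordan form J, which has the same characteristic polynomial as A) gives
  χ_A(x) = x^4 - 8*x^3 + 24*x^2 - 32*x + 16
which factors as (x - 2)^4. The eigenvalues (with algebraic multiplicities) are λ = 2 with multiplicity 4.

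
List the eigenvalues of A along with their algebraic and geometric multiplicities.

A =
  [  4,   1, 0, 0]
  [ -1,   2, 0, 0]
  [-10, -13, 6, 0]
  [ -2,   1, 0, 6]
λ = 3: alg = 2, geom = 1; λ = 6: alg = 2, geom = 2

Step 1 — factor the characteristic polynomial to read off the algebraic multiplicities:
  χ_A(x) = (x - 6)^2*(x - 3)^2

Step 2 — compute geometric multiplicities via the rank-nullity identity g(λ) = n − rank(A − λI):
  rank(A − (3)·I) = 3, so dim ker(A − (3)·I) = n − 3 = 1
  rank(A − (6)·I) = 2, so dim ker(A − (6)·I) = n − 2 = 2

Summary:
  λ = 3: algebraic multiplicity = 2, geometric multiplicity = 1
  λ = 6: algebraic multiplicity = 2, geometric multiplicity = 2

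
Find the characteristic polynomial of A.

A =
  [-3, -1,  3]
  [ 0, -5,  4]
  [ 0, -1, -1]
x^3 + 9*x^2 + 27*x + 27

Expanding det(x·I − A) (e.g. by cofactor expansion or by noting that A is similar to its Jordan form J, which has the same characteristic polynomial as A) gives
  χ_A(x) = x^3 + 9*x^2 + 27*x + 27
which factors as (x + 3)^3. The eigenvalues (with algebraic multiplicities) are λ = -3 with multiplicity 3.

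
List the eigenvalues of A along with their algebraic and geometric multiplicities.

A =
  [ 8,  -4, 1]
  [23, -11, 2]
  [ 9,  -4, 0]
λ = -1: alg = 3, geom = 1

Step 1 — factor the characteristic polynomial to read off the algebraic multiplicities:
  χ_A(x) = (x + 1)^3

Step 2 — compute geometric multiplicities via the rank-nullity identity g(λ) = n − rank(A − λI):
  rank(A − (-1)·I) = 2, so dim ker(A − (-1)·I) = n − 2 = 1

Summary:
  λ = -1: algebraic multiplicity = 3, geometric multiplicity = 1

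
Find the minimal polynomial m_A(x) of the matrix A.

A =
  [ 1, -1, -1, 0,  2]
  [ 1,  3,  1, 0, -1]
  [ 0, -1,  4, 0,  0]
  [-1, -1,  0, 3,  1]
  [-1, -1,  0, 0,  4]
x^3 - 9*x^2 + 27*x - 27

The characteristic polynomial is χ_A(x) = (x - 3)^5, so the eigenvalues are known. The minimal polynomial is
  m_A(x) = Π_λ (x − λ)^{k_λ}
where k_λ is the size of the *largest* Jordan block for λ (equivalently, the smallest k with (A − λI)^k v = 0 for every generalised eigenvector v of λ).

  λ = 3: largest Jordan block has size 3, contributing (x − 3)^3

So m_A(x) = (x - 3)^3 = x^3 - 9*x^2 + 27*x - 27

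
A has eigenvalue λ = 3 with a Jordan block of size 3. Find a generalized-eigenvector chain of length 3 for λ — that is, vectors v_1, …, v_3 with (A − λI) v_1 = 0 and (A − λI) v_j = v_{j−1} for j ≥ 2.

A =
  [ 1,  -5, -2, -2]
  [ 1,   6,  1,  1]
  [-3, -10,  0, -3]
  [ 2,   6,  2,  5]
A Jordan chain for λ = 3 of length 3:
v_1 = (1, 0, -1, 0)ᵀ
v_2 = (-2, 1, -3, 2)ᵀ
v_3 = (1, 0, 0, 0)ᵀ

Let N = A − (3)·I. We want v_3 with N^3 v_3 = 0 but N^2 v_3 ≠ 0; then v_{j-1} := N · v_j for j = 3, …, 2.

Pick v_3 = (1, 0, 0, 0)ᵀ.
Then v_2 = N · v_3 = (-2, 1, -3, 2)ᵀ.
Then v_1 = N · v_2 = (1, 0, -1, 0)ᵀ.

Sanity check: (A − (3)·I) v_1 = (0, 0, 0, 0)ᵀ = 0. ✓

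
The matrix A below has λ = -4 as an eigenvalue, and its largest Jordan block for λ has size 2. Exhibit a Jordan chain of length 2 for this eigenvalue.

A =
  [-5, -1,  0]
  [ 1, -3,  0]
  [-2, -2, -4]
A Jordan chain for λ = -4 of length 2:
v_1 = (-1, 1, -2)ᵀ
v_2 = (1, 0, 0)ᵀ

Let N = A − (-4)·I. We want v_2 with N^2 v_2 = 0 but N^1 v_2 ≠ 0; then v_{j-1} := N · v_j for j = 2, …, 2.

Pick v_2 = (1, 0, 0)ᵀ.
Then v_1 = N · v_2 = (-1, 1, -2)ᵀ.

Sanity check: (A − (-4)·I) v_1 = (0, 0, 0)ᵀ = 0. ✓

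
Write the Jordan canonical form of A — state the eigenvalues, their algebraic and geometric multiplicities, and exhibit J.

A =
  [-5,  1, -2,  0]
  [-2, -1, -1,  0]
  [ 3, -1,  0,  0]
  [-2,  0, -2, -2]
J_3(-2) ⊕ J_1(-2)

The characteristic polynomial is
  det(x·I − A) = x^4 + 8*x^3 + 24*x^2 + 32*x + 16 = (x + 2)^4

Eigenvalues and multiplicities (the geometric multiplicity of λ is n − rank(A − λI), which equals the number of Jordan blocks for λ):
  λ = -2: algebraic multiplicity = 4, geometric multiplicity = 2

Determining the block sizes for each eigenvalue:
  λ = -2: with am = 4 and gm = 2, the partition is not yet determined (e.g. several partitions of 4 into 2 parts exist). Let N = A − (-2)·I. Computing rank(N^1) = 2, rank(N^2) = 1, rank(N^3) = 0; the number of blocks of size ≥ j is rank(N^{j−1}) − rank(N^j), giving [2, 1, 1]. So we have 1 block(s) of size 3, 1 block(s) of size 1 → block sizes [3, 1]

Assembling the blocks gives a Jordan form
J =
  [-2,  1,  0,  0]
  [ 0, -2,  1,  0]
  [ 0,  0, -2,  0]
  [ 0,  0,  0, -2]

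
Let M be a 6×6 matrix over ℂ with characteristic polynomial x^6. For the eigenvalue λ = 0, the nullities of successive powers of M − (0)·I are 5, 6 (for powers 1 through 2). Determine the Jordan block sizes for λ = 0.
Block sizes for λ = 0: [2, 1, 1, 1, 1]

From the dimensions of kernels of powers, the number of Jordan blocks of size at least j is d_j − d_{j−1} where d_j = dim ker(N^j) (with d_0 = 0). Computing the differences gives [5, 1].
The number of blocks of size exactly k is (#blocks of size ≥ k) − (#blocks of size ≥ k + 1), so the partition is: 4 block(s) of size 1, 1 block(s) of size 2.
In nonincreasing order the block sizes are [2, 1, 1, 1, 1].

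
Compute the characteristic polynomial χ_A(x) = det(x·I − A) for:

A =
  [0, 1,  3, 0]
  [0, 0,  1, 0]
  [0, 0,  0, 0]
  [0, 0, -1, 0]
x^4

Expanding det(x·I − A) (e.g. by cofactor expansion or by noting that A is similar to its Jordan form J, which has the same characteristic polynomial as A) gives
  χ_A(x) = x^4
which factors as x^4. The eigenvalues (with algebraic multiplicities) are λ = 0 with multiplicity 4.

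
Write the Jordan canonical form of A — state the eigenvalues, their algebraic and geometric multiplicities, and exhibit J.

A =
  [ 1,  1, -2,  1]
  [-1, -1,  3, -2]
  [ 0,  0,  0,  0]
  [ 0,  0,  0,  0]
J_3(0) ⊕ J_1(0)

The characteristic polynomial is
  det(x·I − A) = x^4

Eigenvalues and multiplicities (the geometric multiplicity of λ is n − rank(A − λI), which equals the number of Jordan blocks for λ):
  λ = 0: algebraic multiplicity = 4, geometric multiplicity = 2

Determining the block sizes for each eigenvalue:
  λ = 0: with am = 4 and gm = 2, the partition is not yet determined (e.g. several partitions of 4 into 2 parts exist). Let N = A − (0)·I. Computing rank(N^1) = 2, rank(N^2) = 1, rank(N^3) = 0; the number of blocks of size ≥ j is rank(N^{j−1}) − rank(N^j), giving [2, 1, 1]. So we have 1 block(s) of size 3, 1 block(s) of size 1 → block sizes [3, 1]

Assembling the blocks gives a Jordan form
J =
  [0, 1, 0, 0]
  [0, 0, 1, 0]
  [0, 0, 0, 0]
  [0, 0, 0, 0]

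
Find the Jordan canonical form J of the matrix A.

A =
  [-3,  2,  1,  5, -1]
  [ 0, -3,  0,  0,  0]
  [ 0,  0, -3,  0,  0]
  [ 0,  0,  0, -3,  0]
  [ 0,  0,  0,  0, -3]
J_2(-3) ⊕ J_1(-3) ⊕ J_1(-3) ⊕ J_1(-3)

The characteristic polynomial is
  det(x·I − A) = x^5 + 15*x^4 + 90*x^3 + 270*x^2 + 405*x + 243 = (x + 3)^5

Eigenvalues and multiplicities (the geometric multiplicity of λ is n − rank(A − λI), which equals the number of Jordan blocks for λ):
  λ = -3: algebraic multiplicity = 5, geometric multiplicity = 4

Determining the block sizes for each eigenvalue:
  λ = -3: 4 blocks summing to 5 forces exactly one block of size 2 and the rest size 1 → block sizes [2, 1, 1, 1]

Assembling the blocks gives a Jordan form
J =
  [-3,  1,  0,  0,  0]
  [ 0, -3,  0,  0,  0]
  [ 0,  0, -3,  0,  0]
  [ 0,  0,  0, -3,  0]
  [ 0,  0,  0,  0, -3]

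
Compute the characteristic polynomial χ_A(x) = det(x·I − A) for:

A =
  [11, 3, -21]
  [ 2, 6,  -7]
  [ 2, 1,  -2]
x^3 - 15*x^2 + 75*x - 125

Expanding det(x·I − A) (e.g. by cofactor expansion or by noting that A is similar to its Jordan form J, which has the same characteristic polynomial as A) gives
  χ_A(x) = x^3 - 15*x^2 + 75*x - 125
which factors as (x - 5)^3. The eigenvalues (with algebraic multiplicities) are λ = 5 with multiplicity 3.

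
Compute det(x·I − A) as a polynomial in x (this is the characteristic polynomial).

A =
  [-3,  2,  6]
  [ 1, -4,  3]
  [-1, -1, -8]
x^3 + 15*x^2 + 75*x + 125

Expanding det(x·I − A) (e.g. by cofactor expansion or by noting that A is similar to its Jordan form J, which has the same characteristic polynomial as A) gives
  χ_A(x) = x^3 + 15*x^2 + 75*x + 125
which factors as (x + 5)^3. The eigenvalues (with algebraic multiplicities) are λ = -5 with multiplicity 3.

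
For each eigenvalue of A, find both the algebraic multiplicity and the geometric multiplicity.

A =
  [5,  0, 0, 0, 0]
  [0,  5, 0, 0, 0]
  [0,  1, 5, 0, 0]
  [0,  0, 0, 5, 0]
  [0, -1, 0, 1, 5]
λ = 5: alg = 5, geom = 3

Step 1 — factor the characteristic polynomial to read off the algebraic multiplicities:
  χ_A(x) = (x - 5)^5

Step 2 — compute geometric multiplicities via the rank-nullity identity g(λ) = n − rank(A − λI):
  rank(A − (5)·I) = 2, so dim ker(A − (5)·I) = n − 2 = 3

Summary:
  λ = 5: algebraic multiplicity = 5, geometric multiplicity = 3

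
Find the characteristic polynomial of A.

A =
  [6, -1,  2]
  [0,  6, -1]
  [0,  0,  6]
x^3 - 18*x^2 + 108*x - 216

Expanding det(x·I − A) (e.g. by cofactor expansion or by noting that A is similar to its Jordan form J, which has the same characteristic polynomial as A) gives
  χ_A(x) = x^3 - 18*x^2 + 108*x - 216
which factors as (x - 6)^3. The eigenvalues (with algebraic multiplicities) are λ = 6 with multiplicity 3.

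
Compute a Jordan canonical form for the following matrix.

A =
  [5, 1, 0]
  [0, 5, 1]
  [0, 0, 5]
J_3(5)

The characteristic polynomial is
  det(x·I − A) = x^3 - 15*x^2 + 75*x - 125 = (x - 5)^3

Eigenvalues and multiplicities (the geometric multiplicity of λ is n − rank(A − λI), which equals the number of Jordan blocks for λ):
  λ = 5: algebraic multiplicity = 3, geometric multiplicity = 1

Determining the block sizes for each eigenvalue:
  λ = 5: one block (gm = 1), so the single block has size am = 3 → block sizes [3]

Assembling the blocks gives a Jordan form
J =
  [5, 1, 0]
  [0, 5, 1]
  [0, 0, 5]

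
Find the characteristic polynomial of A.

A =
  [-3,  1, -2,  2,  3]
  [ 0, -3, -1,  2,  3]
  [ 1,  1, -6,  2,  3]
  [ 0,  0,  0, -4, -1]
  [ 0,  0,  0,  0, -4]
x^5 + 20*x^4 + 160*x^3 + 640*x^2 + 1280*x + 1024

Expanding det(x·I − A) (e.g. by cofactor expansion or by noting that A is similar to its Jordan form J, which has the same characteristic polynomial as A) gives
  χ_A(x) = x^5 + 20*x^4 + 160*x^3 + 640*x^2 + 1280*x + 1024
which factors as (x + 4)^5. The eigenvalues (with algebraic multiplicities) are λ = -4 with multiplicity 5.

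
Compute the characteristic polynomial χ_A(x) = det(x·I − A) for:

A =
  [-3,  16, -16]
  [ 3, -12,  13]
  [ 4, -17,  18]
x^3 - 3*x^2 + 3*x - 1

Expanding det(x·I − A) (e.g. by cofactor expansion or by noting that A is similar to its Jordan form J, which has the same characteristic polynomial as A) gives
  χ_A(x) = x^3 - 3*x^2 + 3*x - 1
which factors as (x - 1)^3. The eigenvalues (with algebraic multiplicities) are λ = 1 with multiplicity 3.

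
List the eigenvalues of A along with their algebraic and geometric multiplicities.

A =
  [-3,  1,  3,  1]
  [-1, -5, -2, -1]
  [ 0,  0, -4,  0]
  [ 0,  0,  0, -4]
λ = -4: alg = 4, geom = 2

Step 1 — factor the characteristic polynomial to read off the algebraic multiplicities:
  χ_A(x) = (x + 4)^4

Step 2 — compute geometric multiplicities via the rank-nullity identity g(λ) = n − rank(A − λI):
  rank(A − (-4)·I) = 2, so dim ker(A − (-4)·I) = n − 2 = 2

Summary:
  λ = -4: algebraic multiplicity = 4, geometric multiplicity = 2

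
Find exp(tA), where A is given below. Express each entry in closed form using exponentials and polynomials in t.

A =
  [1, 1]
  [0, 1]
e^{tA} =
  [exp(t), t*exp(t)]
  [0, exp(t)]

Strategy: write A = P · J · P⁻¹ where J is a Jordan canonical form, so e^{tA} = P · e^{tJ} · P⁻¹, and e^{tJ} can be computed block-by-block.

A has Jordan form
J =
  [1, 1]
  [0, 1]
(up to reordering of blocks).

Per-block formulas:
  For a 2×2 Jordan block J_2(1): exp(t · J_2(1)) = e^(1t)·(I + t·N), where N is the 2×2 nilpotent shift.

After assembling e^{tJ} and conjugating by P, we get:

e^{tA} =
  [exp(t), t*exp(t)]
  [0, exp(t)]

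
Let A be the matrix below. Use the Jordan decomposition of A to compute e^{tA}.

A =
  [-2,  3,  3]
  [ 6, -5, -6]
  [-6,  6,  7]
e^{tA} =
  [exp(-2*t), exp(t) - exp(-2*t), exp(t) - exp(-2*t)]
  [2*exp(t) - 2*exp(-2*t), -exp(t) + 2*exp(-2*t), -2*exp(t) + 2*exp(-2*t)]
  [-2*exp(t) + 2*exp(-2*t), 2*exp(t) - 2*exp(-2*t), 3*exp(t) - 2*exp(-2*t)]

Strategy: write A = P · J · P⁻¹ where J is a Jordan canonical form, so e^{tA} = P · e^{tJ} · P⁻¹, and e^{tJ} can be computed block-by-block.

A has Jordan form
J =
  [-2, 0, 0]
  [ 0, 1, 0]
  [ 0, 0, 1]
(up to reordering of blocks).

Per-block formulas:
  For a 1×1 block at λ = 1: exp(t · [1]) = [e^(1t)].
  For a 1×1 block at λ = -2: exp(t · [-2]) = [e^(-2t)].

After assembling e^{tJ} and conjugating by P, we get:

e^{tA} =
  [exp(-2*t), exp(t) - exp(-2*t), exp(t) - exp(-2*t)]
  [2*exp(t) - 2*exp(-2*t), -exp(t) + 2*exp(-2*t), -2*exp(t) + 2*exp(-2*t)]
  [-2*exp(t) + 2*exp(-2*t), 2*exp(t) - 2*exp(-2*t), 3*exp(t) - 2*exp(-2*t)]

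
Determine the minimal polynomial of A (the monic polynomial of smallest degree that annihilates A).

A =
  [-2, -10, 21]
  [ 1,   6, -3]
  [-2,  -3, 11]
x^3 - 15*x^2 + 75*x - 125

The characteristic polynomial is χ_A(x) = (x - 5)^3, so the eigenvalues are known. The minimal polynomial is
  m_A(x) = Π_λ (x − λ)^{k_λ}
where k_λ is the size of the *largest* Jordan block for λ (equivalently, the smallest k with (A − λI)^k v = 0 for every generalised eigenvector v of λ).

  λ = 5: largest Jordan block has size 3, contributing (x − 5)^3

So m_A(x) = (x - 5)^3 = x^3 - 15*x^2 + 75*x - 125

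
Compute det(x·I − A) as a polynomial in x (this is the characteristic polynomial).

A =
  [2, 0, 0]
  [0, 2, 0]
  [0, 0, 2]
x^3 - 6*x^2 + 12*x - 8

Expanding det(x·I − A) (e.g. by cofactor expansion or by noting that A is similar to its Jordan form J, which has the same characteristic polynomial as A) gives
  χ_A(x) = x^3 - 6*x^2 + 12*x - 8
which factors as (x - 2)^3. The eigenvalues (with algebraic multiplicities) are λ = 2 with multiplicity 3.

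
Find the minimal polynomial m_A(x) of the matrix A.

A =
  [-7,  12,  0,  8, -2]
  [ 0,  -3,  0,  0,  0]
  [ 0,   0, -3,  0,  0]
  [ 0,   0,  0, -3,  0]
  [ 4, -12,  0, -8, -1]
x^2 + 8*x + 15

The characteristic polynomial is χ_A(x) = (x + 3)^4*(x + 5), so the eigenvalues are known. The minimal polynomial is
  m_A(x) = Π_λ (x − λ)^{k_λ}
where k_λ is the size of the *largest* Jordan block for λ (equivalently, the smallest k with (A − λI)^k v = 0 for every generalised eigenvector v of λ).

  λ = -5: largest Jordan block has size 1, contributing (x + 5)
  λ = -3: largest Jordan block has size 1, contributing (x + 3)

So m_A(x) = (x + 3)*(x + 5) = x^2 + 8*x + 15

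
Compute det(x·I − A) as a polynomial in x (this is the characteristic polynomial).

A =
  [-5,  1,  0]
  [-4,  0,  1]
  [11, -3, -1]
x^3 + 6*x^2 + 12*x + 8

Expanding det(x·I − A) (e.g. by cofactor expansion or by noting that A is similar to its Jordan form J, which has the same characteristic polynomial as A) gives
  χ_A(x) = x^3 + 6*x^2 + 12*x + 8
which factors as (x + 2)^3. The eigenvalues (with algebraic multiplicities) are λ = -2 with multiplicity 3.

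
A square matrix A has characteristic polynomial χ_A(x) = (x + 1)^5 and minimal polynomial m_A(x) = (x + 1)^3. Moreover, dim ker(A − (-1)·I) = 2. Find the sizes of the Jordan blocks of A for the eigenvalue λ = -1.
Block sizes for λ = -1: [3, 2]

Step 1 — from the characteristic polynomial, algebraic multiplicity of λ = -1 is 5. From dim ker(A − (-1)·I) = 2, there are exactly 2 Jordan blocks for λ = -1.
Step 2 — from the minimal polynomial, the factor (x + 1)^3 tells us the largest block for λ = -1 has size 3.
Step 3 — with total size 5, 2 blocks, and largest block 3, the block sizes (in nonincreasing order) are [3, 2].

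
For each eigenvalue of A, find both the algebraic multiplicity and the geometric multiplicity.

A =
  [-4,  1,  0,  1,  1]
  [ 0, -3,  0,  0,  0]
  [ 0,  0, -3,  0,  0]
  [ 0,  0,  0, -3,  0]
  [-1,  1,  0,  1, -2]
λ = -3: alg = 5, geom = 4

Step 1 — factor the characteristic polynomial to read off the algebraic multiplicities:
  χ_A(x) = (x + 3)^5

Step 2 — compute geometric multiplicities via the rank-nullity identity g(λ) = n − rank(A − λI):
  rank(A − (-3)·I) = 1, so dim ker(A − (-3)·I) = n − 1 = 4

Summary:
  λ = -3: algebraic multiplicity = 5, geometric multiplicity = 4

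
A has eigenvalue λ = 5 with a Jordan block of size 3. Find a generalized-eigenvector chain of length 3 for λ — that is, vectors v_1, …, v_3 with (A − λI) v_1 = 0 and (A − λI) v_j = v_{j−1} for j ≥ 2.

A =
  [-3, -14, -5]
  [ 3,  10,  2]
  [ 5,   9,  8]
A Jordan chain for λ = 5 of length 3:
v_1 = (-3, 1, 2)ᵀ
v_2 = (-8, 3, 5)ᵀ
v_3 = (1, 0, 0)ᵀ

Let N = A − (5)·I. We want v_3 with N^3 v_3 = 0 but N^2 v_3 ≠ 0; then v_{j-1} := N · v_j for j = 3, …, 2.

Pick v_3 = (1, 0, 0)ᵀ.
Then v_2 = N · v_3 = (-8, 3, 5)ᵀ.
Then v_1 = N · v_2 = (-3, 1, 2)ᵀ.

Sanity check: (A − (5)·I) v_1 = (0, 0, 0)ᵀ = 0. ✓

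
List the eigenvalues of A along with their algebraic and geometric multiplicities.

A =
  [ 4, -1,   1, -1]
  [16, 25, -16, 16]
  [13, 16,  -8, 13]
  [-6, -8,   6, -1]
λ = 5: alg = 4, geom = 2

Step 1 — factor the characteristic polynomial to read off the algebraic multiplicities:
  χ_A(x) = (x - 5)^4

Step 2 — compute geometric multiplicities via the rank-nullity identity g(λ) = n − rank(A − λI):
  rank(A − (5)·I) = 2, so dim ker(A − (5)·I) = n − 2 = 2

Summary:
  λ = 5: algebraic multiplicity = 4, geometric multiplicity = 2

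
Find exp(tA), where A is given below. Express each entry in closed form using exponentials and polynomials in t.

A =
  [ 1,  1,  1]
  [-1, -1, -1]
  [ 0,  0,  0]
e^{tA} =
  [t + 1, t, t]
  [-t, 1 - t, -t]
  [0, 0, 1]

Strategy: write A = P · J · P⁻¹ where J is a Jordan canonical form, so e^{tA} = P · e^{tJ} · P⁻¹, and e^{tJ} can be computed block-by-block.

A has Jordan form
J =
  [0, 1, 0]
  [0, 0, 0]
  [0, 0, 0]
(up to reordering of blocks).

Per-block formulas:
  For a 1×1 block at λ = 0: exp(t · [0]) = [e^(0t)].
  For a 2×2 Jordan block J_2(0): exp(t · J_2(0)) = e^(0t)·(I + t·N), where N is the 2×2 nilpotent shift.

After assembling e^{tJ} and conjugating by P, we get:

e^{tA} =
  [t + 1, t, t]
  [-t, 1 - t, -t]
  [0, 0, 1]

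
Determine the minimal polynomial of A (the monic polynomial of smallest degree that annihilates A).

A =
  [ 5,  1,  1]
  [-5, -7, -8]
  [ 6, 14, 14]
x^3 - 12*x^2 + 48*x - 64

The characteristic polynomial is χ_A(x) = (x - 4)^3, so the eigenvalues are known. The minimal polynomial is
  m_A(x) = Π_λ (x − λ)^{k_λ}
where k_λ is the size of the *largest* Jordan block for λ (equivalently, the smallest k with (A − λI)^k v = 0 for every generalised eigenvector v of λ).

  λ = 4: largest Jordan block has size 3, contributing (x − 4)^3

So m_A(x) = (x - 4)^3 = x^3 - 12*x^2 + 48*x - 64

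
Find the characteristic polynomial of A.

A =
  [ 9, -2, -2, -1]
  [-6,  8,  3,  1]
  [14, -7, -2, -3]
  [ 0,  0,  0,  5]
x^4 - 20*x^3 + 150*x^2 - 500*x + 625

Expanding det(x·I − A) (e.g. by cofactor expansion or by noting that A is similar to its Jordan form J, which has the same characteristic polynomial as A) gives
  χ_A(x) = x^4 - 20*x^3 + 150*x^2 - 500*x + 625
which factors as (x - 5)^4. The eigenvalues (with algebraic multiplicities) are λ = 5 with multiplicity 4.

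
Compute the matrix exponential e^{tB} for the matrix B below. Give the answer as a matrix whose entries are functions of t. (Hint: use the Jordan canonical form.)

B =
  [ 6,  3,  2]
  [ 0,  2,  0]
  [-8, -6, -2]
e^{tB} =
  [4*t*exp(2*t) + exp(2*t), 3*t*exp(2*t), 2*t*exp(2*t)]
  [0, exp(2*t), 0]
  [-8*t*exp(2*t), -6*t*exp(2*t), -4*t*exp(2*t) + exp(2*t)]

Strategy: write B = P · J · P⁻¹ where J is a Jordan canonical form, so e^{tB} = P · e^{tJ} · P⁻¹, and e^{tJ} can be computed block-by-block.

B has Jordan form
J =
  [2, 1, 0]
  [0, 2, 0]
  [0, 0, 2]
(up to reordering of blocks).

Per-block formulas:
  For a 2×2 Jordan block J_2(2): exp(t · J_2(2)) = e^(2t)·(I + t·N), where N is the 2×2 nilpotent shift.
  For a 1×1 block at λ = 2: exp(t · [2]) = [e^(2t)].

After assembling e^{tJ} and conjugating by P, we get:

e^{tB} =
  [4*t*exp(2*t) + exp(2*t), 3*t*exp(2*t), 2*t*exp(2*t)]
  [0, exp(2*t), 0]
  [-8*t*exp(2*t), -6*t*exp(2*t), -4*t*exp(2*t) + exp(2*t)]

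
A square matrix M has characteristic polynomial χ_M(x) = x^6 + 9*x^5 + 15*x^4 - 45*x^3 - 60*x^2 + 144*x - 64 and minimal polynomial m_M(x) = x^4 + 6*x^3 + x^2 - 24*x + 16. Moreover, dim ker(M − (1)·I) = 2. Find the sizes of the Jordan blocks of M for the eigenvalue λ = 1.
Block sizes for λ = 1: [2, 1]

Step 1 — from the characteristic polynomial, algebraic multiplicity of λ = 1 is 3. From dim ker(M − (1)·I) = 2, there are exactly 2 Jordan blocks for λ = 1.
Step 2 — from the minimal polynomial, the factor (x − 1)^2 tells us the largest block for λ = 1 has size 2.
Step 3 — with total size 3, 2 blocks, and largest block 2, the block sizes (in nonincreasing order) are [2, 1].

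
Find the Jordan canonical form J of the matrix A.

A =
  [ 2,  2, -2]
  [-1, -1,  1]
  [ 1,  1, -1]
J_2(0) ⊕ J_1(0)

The characteristic polynomial is
  det(x·I − A) = x^3

Eigenvalues and multiplicities (the geometric multiplicity of λ is n − rank(A − λI), which equals the number of Jordan blocks for λ):
  λ = 0: algebraic multiplicity = 3, geometric multiplicity = 2

Determining the block sizes for each eigenvalue:
  λ = 0: 2 blocks summing to 3 forces exactly one block of size 2 and the rest size 1 → block sizes [2, 1]

Assembling the blocks gives a Jordan form
J =
  [0, 1, 0]
  [0, 0, 0]
  [0, 0, 0]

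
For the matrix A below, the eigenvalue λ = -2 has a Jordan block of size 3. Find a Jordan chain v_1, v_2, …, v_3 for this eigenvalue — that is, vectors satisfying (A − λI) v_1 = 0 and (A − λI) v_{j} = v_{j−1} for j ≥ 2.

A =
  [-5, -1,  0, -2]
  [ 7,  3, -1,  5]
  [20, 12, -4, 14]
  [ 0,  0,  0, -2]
A Jordan chain for λ = -2 of length 3:
v_1 = (2, -6, -16, 0)ᵀ
v_2 = (-3, 7, 20, 0)ᵀ
v_3 = (1, 0, 0, 0)ᵀ

Let N = A − (-2)·I. We want v_3 with N^3 v_3 = 0 but N^2 v_3 ≠ 0; then v_{j-1} := N · v_j for j = 3, …, 2.

Pick v_3 = (1, 0, 0, 0)ᵀ.
Then v_2 = N · v_3 = (-3, 7, 20, 0)ᵀ.
Then v_1 = N · v_2 = (2, -6, -16, 0)ᵀ.

Sanity check: (A − (-2)·I) v_1 = (0, 0, 0, 0)ᵀ = 0. ✓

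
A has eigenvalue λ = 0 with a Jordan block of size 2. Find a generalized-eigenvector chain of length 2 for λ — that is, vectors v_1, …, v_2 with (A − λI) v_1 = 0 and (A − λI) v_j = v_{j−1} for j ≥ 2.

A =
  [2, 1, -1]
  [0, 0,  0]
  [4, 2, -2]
A Jordan chain for λ = 0 of length 2:
v_1 = (2, 0, 4)ᵀ
v_2 = (1, 0, 0)ᵀ

Let N = A − (0)·I. We want v_2 with N^2 v_2 = 0 but N^1 v_2 ≠ 0; then v_{j-1} := N · v_j for j = 2, …, 2.

Pick v_2 = (1, 0, 0)ᵀ.
Then v_1 = N · v_2 = (2, 0, 4)ᵀ.

Sanity check: (A − (0)·I) v_1 = (0, 0, 0)ᵀ = 0. ✓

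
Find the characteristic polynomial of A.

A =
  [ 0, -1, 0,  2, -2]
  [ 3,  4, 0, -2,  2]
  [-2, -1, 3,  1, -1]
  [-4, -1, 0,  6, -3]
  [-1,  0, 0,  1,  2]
x^5 - 15*x^4 + 90*x^3 - 270*x^2 + 405*x - 243

Expanding det(x·I − A) (e.g. by cofactor expansion or by noting that A is similar to its Jordan form J, which has the same characteristic polynomial as A) gives
  χ_A(x) = x^5 - 15*x^4 + 90*x^3 - 270*x^2 + 405*x - 243
which factors as (x - 3)^5. The eigenvalues (with algebraic multiplicities) are λ = 3 with multiplicity 5.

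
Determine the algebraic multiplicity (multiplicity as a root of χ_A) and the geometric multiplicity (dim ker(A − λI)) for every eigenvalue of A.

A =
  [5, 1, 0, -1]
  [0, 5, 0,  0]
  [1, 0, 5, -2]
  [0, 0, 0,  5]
λ = 5: alg = 4, geom = 2

Step 1 — factor the characteristic polynomial to read off the algebraic multiplicities:
  χ_A(x) = (x - 5)^4

Step 2 — compute geometric multiplicities via the rank-nullity identity g(λ) = n − rank(A − λI):
  rank(A − (5)·I) = 2, so dim ker(A − (5)·I) = n − 2 = 2

Summary:
  λ = 5: algebraic multiplicity = 4, geometric multiplicity = 2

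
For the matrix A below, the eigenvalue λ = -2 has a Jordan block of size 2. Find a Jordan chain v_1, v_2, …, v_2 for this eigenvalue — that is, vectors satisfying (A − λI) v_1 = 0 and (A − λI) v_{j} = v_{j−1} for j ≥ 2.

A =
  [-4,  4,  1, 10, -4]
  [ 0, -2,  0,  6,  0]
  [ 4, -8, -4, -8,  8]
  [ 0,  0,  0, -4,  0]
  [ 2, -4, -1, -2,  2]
A Jordan chain for λ = -2 of length 2:
v_1 = (-2, 0, 4, 0, 2)ᵀ
v_2 = (1, 0, 0, 0, 0)ᵀ

Let N = A − (-2)·I. We want v_2 with N^2 v_2 = 0 but N^1 v_2 ≠ 0; then v_{j-1} := N · v_j for j = 2, …, 2.

Pick v_2 = (1, 0, 0, 0, 0)ᵀ.
Then v_1 = N · v_2 = (-2, 0, 4, 0, 2)ᵀ.

Sanity check: (A − (-2)·I) v_1 = (0, 0, 0, 0, 0)ᵀ = 0. ✓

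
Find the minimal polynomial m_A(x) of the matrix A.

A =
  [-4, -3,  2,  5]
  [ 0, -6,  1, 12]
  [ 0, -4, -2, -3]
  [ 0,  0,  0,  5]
x^4 + 7*x^3 - 12*x^2 - 176*x - 320

The characteristic polynomial is χ_A(x) = (x - 5)*(x + 4)^3, so the eigenvalues are known. The minimal polynomial is
  m_A(x) = Π_λ (x − λ)^{k_λ}
where k_λ is the size of the *largest* Jordan block for λ (equivalently, the smallest k with (A − λI)^k v = 0 for every generalised eigenvector v of λ).

  λ = -4: largest Jordan block has size 3, contributing (x + 4)^3
  λ = 5: largest Jordan block has size 1, contributing (x − 5)

So m_A(x) = (x - 5)*(x + 4)^3 = x^4 + 7*x^3 - 12*x^2 - 176*x - 320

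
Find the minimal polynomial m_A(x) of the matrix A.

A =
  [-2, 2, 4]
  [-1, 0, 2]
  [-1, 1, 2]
x^3

The characteristic polynomial is χ_A(x) = x^3, so the eigenvalues are known. The minimal polynomial is
  m_A(x) = Π_λ (x − λ)^{k_λ}
where k_λ is the size of the *largest* Jordan block for λ (equivalently, the smallest k with (A − λI)^k v = 0 for every generalised eigenvector v of λ).

  λ = 0: largest Jordan block has size 3, contributing (x − 0)^3

So m_A(x) = x^3 = x^3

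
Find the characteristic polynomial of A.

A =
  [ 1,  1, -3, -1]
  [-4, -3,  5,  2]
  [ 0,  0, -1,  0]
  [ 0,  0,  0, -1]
x^4 + 4*x^3 + 6*x^2 + 4*x + 1

Expanding det(x·I − A) (e.g. by cofactor expansion or by noting that A is similar to its Jordan form J, which has the same characteristic polynomial as A) gives
  χ_A(x) = x^4 + 4*x^3 + 6*x^2 + 4*x + 1
which factors as (x + 1)^4. The eigenvalues (with algebraic multiplicities) are λ = -1 with multiplicity 4.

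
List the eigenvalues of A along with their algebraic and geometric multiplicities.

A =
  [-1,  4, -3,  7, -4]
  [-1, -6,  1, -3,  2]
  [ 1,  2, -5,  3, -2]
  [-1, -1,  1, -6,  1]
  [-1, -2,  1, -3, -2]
λ = -4: alg = 5, geom = 3

Step 1 — factor the characteristic polynomial to read off the algebraic multiplicities:
  χ_A(x) = (x + 4)^5

Step 2 — compute geometric multiplicities via the rank-nullity identity g(λ) = n − rank(A − λI):
  rank(A − (-4)·I) = 2, so dim ker(A − (-4)·I) = n − 2 = 3

Summary:
  λ = -4: algebraic multiplicity = 5, geometric multiplicity = 3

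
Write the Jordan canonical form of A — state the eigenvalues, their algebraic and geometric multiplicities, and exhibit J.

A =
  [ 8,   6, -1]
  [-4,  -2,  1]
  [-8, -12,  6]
J_2(4) ⊕ J_1(4)

The characteristic polynomial is
  det(x·I − A) = x^3 - 12*x^2 + 48*x - 64 = (x - 4)^3

Eigenvalues and multiplicities (the geometric multiplicity of λ is n − rank(A − λI), which equals the number of Jordan blocks for λ):
  λ = 4: algebraic multiplicity = 3, geometric multiplicity = 2

Determining the block sizes for each eigenvalue:
  λ = 4: 2 blocks summing to 3 forces exactly one block of size 2 and the rest size 1 → block sizes [2, 1]

Assembling the blocks gives a Jordan form
J =
  [4, 1, 0]
  [0, 4, 0]
  [0, 0, 4]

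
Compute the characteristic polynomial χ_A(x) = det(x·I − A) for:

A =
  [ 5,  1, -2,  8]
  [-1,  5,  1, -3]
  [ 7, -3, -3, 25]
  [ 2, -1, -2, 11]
x^4 - 18*x^3 + 121*x^2 - 360*x + 400

Expanding det(x·I − A) (e.g. by cofactor expansion or by noting that A is similar to its Jordan form J, which has the same characteristic polynomial as A) gives
  χ_A(x) = x^4 - 18*x^3 + 121*x^2 - 360*x + 400
which factors as (x - 5)^2*(x - 4)^2. The eigenvalues (with algebraic multiplicities) are λ = 4 with multiplicity 2, λ = 5 with multiplicity 2.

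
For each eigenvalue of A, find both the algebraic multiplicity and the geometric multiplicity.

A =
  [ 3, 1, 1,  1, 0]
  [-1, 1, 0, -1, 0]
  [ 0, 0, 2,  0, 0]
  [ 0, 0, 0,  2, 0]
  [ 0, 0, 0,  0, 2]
λ = 2: alg = 5, geom = 3

Step 1 — factor the characteristic polynomial to read off the algebraic multiplicities:
  χ_A(x) = (x - 2)^5

Step 2 — compute geometric multiplicities via the rank-nullity identity g(λ) = n − rank(A − λI):
  rank(A − (2)·I) = 2, so dim ker(A − (2)·I) = n − 2 = 3

Summary:
  λ = 2: algebraic multiplicity = 5, geometric multiplicity = 3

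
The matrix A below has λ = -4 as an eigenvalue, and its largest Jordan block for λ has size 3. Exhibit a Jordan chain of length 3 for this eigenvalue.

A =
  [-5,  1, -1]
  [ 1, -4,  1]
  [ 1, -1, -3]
A Jordan chain for λ = -4 of length 3:
v_1 = (1, 0, -1)ᵀ
v_2 = (-1, 1, 1)ᵀ
v_3 = (1, 0, 0)ᵀ

Let N = A − (-4)·I. We want v_3 with N^3 v_3 = 0 but N^2 v_3 ≠ 0; then v_{j-1} := N · v_j for j = 3, …, 2.

Pick v_3 = (1, 0, 0)ᵀ.
Then v_2 = N · v_3 = (-1, 1, 1)ᵀ.
Then v_1 = N · v_2 = (1, 0, -1)ᵀ.

Sanity check: (A − (-4)·I) v_1 = (0, 0, 0)ᵀ = 0. ✓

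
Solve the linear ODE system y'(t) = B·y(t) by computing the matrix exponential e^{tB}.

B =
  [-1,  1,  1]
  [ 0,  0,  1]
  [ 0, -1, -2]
e^{tB} =
  [exp(-t), t*exp(-t), t*exp(-t)]
  [0, t*exp(-t) + exp(-t), t*exp(-t)]
  [0, -t*exp(-t), -t*exp(-t) + exp(-t)]

Strategy: write B = P · J · P⁻¹ where J is a Jordan canonical form, so e^{tB} = P · e^{tJ} · P⁻¹, and e^{tJ} can be computed block-by-block.

B has Jordan form
J =
  [-1,  1,  0]
  [ 0, -1,  0]
  [ 0,  0, -1]
(up to reordering of blocks).

Per-block formulas:
  For a 2×2 Jordan block J_2(-1): exp(t · J_2(-1)) = e^(-1t)·(I + t·N), where N is the 2×2 nilpotent shift.
  For a 1×1 block at λ = -1: exp(t · [-1]) = [e^(-1t)].

After assembling e^{tJ} and conjugating by P, we get:

e^{tB} =
  [exp(-t), t*exp(-t), t*exp(-t)]
  [0, t*exp(-t) + exp(-t), t*exp(-t)]
  [0, -t*exp(-t), -t*exp(-t) + exp(-t)]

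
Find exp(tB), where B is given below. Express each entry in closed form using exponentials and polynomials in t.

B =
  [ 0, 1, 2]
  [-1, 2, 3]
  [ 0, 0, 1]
e^{tB} =
  [-t*exp(t) + exp(t), t*exp(t), t^2*exp(t)/2 + 2*t*exp(t)]
  [-t*exp(t), t*exp(t) + exp(t), t^2*exp(t)/2 + 3*t*exp(t)]
  [0, 0, exp(t)]

Strategy: write B = P · J · P⁻¹ where J is a Jordan canonical form, so e^{tB} = P · e^{tJ} · P⁻¹, and e^{tJ} can be computed block-by-block.

B has Jordan form
J =
  [1, 1, 0]
  [0, 1, 1]
  [0, 0, 1]
(up to reordering of blocks).

Per-block formulas:
  For a 3×3 Jordan block J_3(1): exp(t · J_3(1)) = e^(1t)·(I + t·N + (t^2/2)·N^2), where N is the 3×3 nilpotent shift.

After assembling e^{tJ} and conjugating by P, we get:

e^{tB} =
  [-t*exp(t) + exp(t), t*exp(t), t^2*exp(t)/2 + 2*t*exp(t)]
  [-t*exp(t), t*exp(t) + exp(t), t^2*exp(t)/2 + 3*t*exp(t)]
  [0, 0, exp(t)]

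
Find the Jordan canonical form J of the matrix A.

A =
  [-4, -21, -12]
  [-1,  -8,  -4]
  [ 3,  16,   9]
J_3(-1)

The characteristic polynomial is
  det(x·I − A) = x^3 + 3*x^2 + 3*x + 1 = (x + 1)^3

Eigenvalues and multiplicities (the geometric multiplicity of λ is n − rank(A − λI), which equals the number of Jordan blocks for λ):
  λ = -1: algebraic multiplicity = 3, geometric multiplicity = 1

Determining the block sizes for each eigenvalue:
  λ = -1: one block (gm = 1), so the single block has size am = 3 → block sizes [3]

Assembling the blocks gives a Jordan form
J =
  [-1,  1,  0]
  [ 0, -1,  1]
  [ 0,  0, -1]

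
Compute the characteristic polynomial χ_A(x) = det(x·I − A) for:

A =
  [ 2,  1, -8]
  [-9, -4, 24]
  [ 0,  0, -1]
x^3 + 3*x^2 + 3*x + 1

Expanding det(x·I − A) (e.g. by cofactor expansion or by noting that A is similar to its Jordan form J, which has the same characteristic polynomial as A) gives
  χ_A(x) = x^3 + 3*x^2 + 3*x + 1
which factors as (x + 1)^3. The eigenvalues (with algebraic multiplicities) are λ = -1 with multiplicity 3.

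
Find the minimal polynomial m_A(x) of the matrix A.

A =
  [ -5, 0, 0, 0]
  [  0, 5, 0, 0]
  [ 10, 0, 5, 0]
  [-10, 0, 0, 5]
x^2 - 25

The characteristic polynomial is χ_A(x) = (x - 5)^3*(x + 5), so the eigenvalues are known. The minimal polynomial is
  m_A(x) = Π_λ (x − λ)^{k_λ}
where k_λ is the size of the *largest* Jordan block for λ (equivalently, the smallest k with (A − λI)^k v = 0 for every generalised eigenvector v of λ).

  λ = -5: largest Jordan block has size 1, contributing (x + 5)
  λ = 5: largest Jordan block has size 1, contributing (x − 5)

So m_A(x) = (x - 5)*(x + 5) = x^2 - 25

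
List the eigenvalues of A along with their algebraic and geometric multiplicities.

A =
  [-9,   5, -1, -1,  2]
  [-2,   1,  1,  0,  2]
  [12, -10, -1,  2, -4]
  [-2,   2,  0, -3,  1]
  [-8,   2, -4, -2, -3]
λ = -3: alg = 5, geom = 2

Step 1 — factor the characteristic polynomial to read off the algebraic multiplicities:
  χ_A(x) = (x + 3)^5

Step 2 — compute geometric multiplicities via the rank-nullity identity g(λ) = n − rank(A − λI):
  rank(A − (-3)·I) = 3, so dim ker(A − (-3)·I) = n − 3 = 2

Summary:
  λ = -3: algebraic multiplicity = 5, geometric multiplicity = 2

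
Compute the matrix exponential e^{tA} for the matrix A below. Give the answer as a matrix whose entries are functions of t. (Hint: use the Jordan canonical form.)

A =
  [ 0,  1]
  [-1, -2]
e^{tA} =
  [t*exp(-t) + exp(-t), t*exp(-t)]
  [-t*exp(-t), -t*exp(-t) + exp(-t)]

Strategy: write A = P · J · P⁻¹ where J is a Jordan canonical form, so e^{tA} = P · e^{tJ} · P⁻¹, and e^{tJ} can be computed block-by-block.

A has Jordan form
J =
  [-1,  1]
  [ 0, -1]
(up to reordering of blocks).

Per-block formulas:
  For a 2×2 Jordan block J_2(-1): exp(t · J_2(-1)) = e^(-1t)·(I + t·N), where N is the 2×2 nilpotent shift.

After assembling e^{tJ} and conjugating by P, we get:

e^{tA} =
  [t*exp(-t) + exp(-t), t*exp(-t)]
  [-t*exp(-t), -t*exp(-t) + exp(-t)]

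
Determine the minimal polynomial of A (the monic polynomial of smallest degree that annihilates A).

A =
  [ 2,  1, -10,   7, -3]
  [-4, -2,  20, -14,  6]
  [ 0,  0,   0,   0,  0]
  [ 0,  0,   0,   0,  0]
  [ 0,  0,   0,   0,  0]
x^2

The characteristic polynomial is χ_A(x) = x^5, so the eigenvalues are known. The minimal polynomial is
  m_A(x) = Π_λ (x − λ)^{k_λ}
where k_λ is the size of the *largest* Jordan block for λ (equivalently, the smallest k with (A − λI)^k v = 0 for every generalised eigenvector v of λ).

  λ = 0: largest Jordan block has size 2, contributing (x − 0)^2

So m_A(x) = x^2 = x^2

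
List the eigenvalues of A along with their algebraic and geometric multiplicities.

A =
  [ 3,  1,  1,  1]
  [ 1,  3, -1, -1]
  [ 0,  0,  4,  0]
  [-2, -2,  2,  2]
λ = 2: alg = 2, geom = 1; λ = 4: alg = 2, geom = 2

Step 1 — factor the characteristic polynomial to read off the algebraic multiplicities:
  χ_A(x) = (x - 4)^2*(x - 2)^2

Step 2 — compute geometric multiplicities via the rank-nullity identity g(λ) = n − rank(A − λI):
  rank(A − (2)·I) = 3, so dim ker(A − (2)·I) = n − 3 = 1
  rank(A − (4)·I) = 2, so dim ker(A − (4)·I) = n − 2 = 2

Summary:
  λ = 2: algebraic multiplicity = 2, geometric multiplicity = 1
  λ = 4: algebraic multiplicity = 2, geometric multiplicity = 2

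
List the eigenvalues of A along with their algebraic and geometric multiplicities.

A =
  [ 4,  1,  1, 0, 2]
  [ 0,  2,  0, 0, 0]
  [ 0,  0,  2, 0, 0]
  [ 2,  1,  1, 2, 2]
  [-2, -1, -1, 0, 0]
λ = 2: alg = 5, geom = 4

Step 1 — factor the characteristic polynomial to read off the algebraic multiplicities:
  χ_A(x) = (x - 2)^5

Step 2 — compute geometric multiplicities via the rank-nullity identity g(λ) = n − rank(A − λI):
  rank(A − (2)·I) = 1, so dim ker(A − (2)·I) = n − 1 = 4

Summary:
  λ = 2: algebraic multiplicity = 5, geometric multiplicity = 4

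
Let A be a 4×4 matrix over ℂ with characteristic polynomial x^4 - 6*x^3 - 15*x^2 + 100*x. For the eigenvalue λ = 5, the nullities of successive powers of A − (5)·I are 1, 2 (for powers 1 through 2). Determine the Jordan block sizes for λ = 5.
Block sizes for λ = 5: [2]

From the dimensions of kernels of powers, the number of Jordan blocks of size at least j is d_j − d_{j−1} where d_j = dim ker(N^j) (with d_0 = 0). Computing the differences gives [1, 1].
The number of blocks of size exactly k is (#blocks of size ≥ k) − (#blocks of size ≥ k + 1), so the partition is: 1 block(s) of size 2.
In nonincreasing order the block sizes are [2].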